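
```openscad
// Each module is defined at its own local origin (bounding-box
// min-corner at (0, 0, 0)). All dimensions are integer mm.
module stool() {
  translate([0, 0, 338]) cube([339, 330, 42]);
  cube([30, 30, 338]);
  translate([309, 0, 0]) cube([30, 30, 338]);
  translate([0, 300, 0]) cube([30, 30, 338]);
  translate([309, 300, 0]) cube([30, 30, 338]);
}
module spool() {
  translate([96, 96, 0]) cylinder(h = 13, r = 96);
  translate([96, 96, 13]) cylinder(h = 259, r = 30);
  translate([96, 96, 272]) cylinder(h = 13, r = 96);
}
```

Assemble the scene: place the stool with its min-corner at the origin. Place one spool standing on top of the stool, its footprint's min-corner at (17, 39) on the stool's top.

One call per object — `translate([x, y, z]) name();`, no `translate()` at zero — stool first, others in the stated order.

stool();
translate([17, 39, 380]) spool();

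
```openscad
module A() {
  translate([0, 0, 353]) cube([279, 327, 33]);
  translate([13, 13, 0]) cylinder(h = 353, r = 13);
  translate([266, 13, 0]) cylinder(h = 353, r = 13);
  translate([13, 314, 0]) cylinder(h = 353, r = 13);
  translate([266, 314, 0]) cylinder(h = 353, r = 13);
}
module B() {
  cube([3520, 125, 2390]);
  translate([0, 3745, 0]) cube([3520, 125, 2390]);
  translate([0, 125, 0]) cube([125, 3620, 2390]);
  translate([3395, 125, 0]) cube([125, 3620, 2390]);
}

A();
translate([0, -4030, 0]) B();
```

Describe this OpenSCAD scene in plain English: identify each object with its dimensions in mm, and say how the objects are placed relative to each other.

A is a four-legged stool. The seat is 279×327 mm, 33 mm thick, top at z = 386 mm. It stands on four round legs, each 26 mm in diameter, from z = 0 to the seat underside, each leg's axis is inset half a diameter from the nearest pair of seat edges (so the leg's bounding box is flush with the corner).

B is a box-shaped house frame (walls only): outside footprint 3520×3870 mm, wall height 2390 mm, wall thickness 125 mm. The two y-facing walls run the full x-width; the two x-facing walls fit between the inner faces of the y-facing walls.

The house frame is on the floor beside the stool on its −y side.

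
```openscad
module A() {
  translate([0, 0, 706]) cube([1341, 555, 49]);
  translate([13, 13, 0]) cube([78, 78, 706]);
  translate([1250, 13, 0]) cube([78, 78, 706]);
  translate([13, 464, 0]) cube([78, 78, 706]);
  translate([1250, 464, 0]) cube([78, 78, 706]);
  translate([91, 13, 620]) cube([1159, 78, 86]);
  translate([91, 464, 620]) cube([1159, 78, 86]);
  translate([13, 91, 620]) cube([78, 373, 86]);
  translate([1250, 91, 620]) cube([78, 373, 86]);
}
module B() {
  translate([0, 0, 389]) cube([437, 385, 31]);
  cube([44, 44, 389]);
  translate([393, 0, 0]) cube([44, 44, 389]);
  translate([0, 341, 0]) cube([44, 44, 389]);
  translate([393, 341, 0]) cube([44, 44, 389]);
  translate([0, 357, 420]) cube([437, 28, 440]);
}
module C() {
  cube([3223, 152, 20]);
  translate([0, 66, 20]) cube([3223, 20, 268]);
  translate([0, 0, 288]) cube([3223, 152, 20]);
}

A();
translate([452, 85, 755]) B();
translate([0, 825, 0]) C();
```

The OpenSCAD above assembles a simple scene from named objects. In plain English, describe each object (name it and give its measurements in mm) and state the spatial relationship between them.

A is a table: top 1341 mm (x) × 555 mm (y), 49 mm thick, upper face at z = 755 mm, on four 78×78 mm square legs, each inset 13 mm from the nearest pair of top edges, running from z = 0 to the bottom of the top. Four apron rails, 78 mm thick and 86 mm tall, run between adjacent legs with their top edges flush with the underside of the top and their outer faces flush with the legs' outer faces.

B is a chair: 437×385 mm seat, 31 mm thick, top at z = 420 mm, on four 44 mm square corner legs flush with the seat edges. A 28 mm thick backrest slab spans the full seat width, extending 440 mm above the seat top, its back face flush with the seat's +y edge.

C is an I-beam lying along x, 3223 mm long. Overall section height 308 mm. Two flanges 152 mm wide (y) and 20 mm thick, one on the floor and one at the top; a web 20 mm thick runs between them, centred on the flange width.

The chair is on top of the table, centred. The I-beam is on the floor beside the table on its +y side.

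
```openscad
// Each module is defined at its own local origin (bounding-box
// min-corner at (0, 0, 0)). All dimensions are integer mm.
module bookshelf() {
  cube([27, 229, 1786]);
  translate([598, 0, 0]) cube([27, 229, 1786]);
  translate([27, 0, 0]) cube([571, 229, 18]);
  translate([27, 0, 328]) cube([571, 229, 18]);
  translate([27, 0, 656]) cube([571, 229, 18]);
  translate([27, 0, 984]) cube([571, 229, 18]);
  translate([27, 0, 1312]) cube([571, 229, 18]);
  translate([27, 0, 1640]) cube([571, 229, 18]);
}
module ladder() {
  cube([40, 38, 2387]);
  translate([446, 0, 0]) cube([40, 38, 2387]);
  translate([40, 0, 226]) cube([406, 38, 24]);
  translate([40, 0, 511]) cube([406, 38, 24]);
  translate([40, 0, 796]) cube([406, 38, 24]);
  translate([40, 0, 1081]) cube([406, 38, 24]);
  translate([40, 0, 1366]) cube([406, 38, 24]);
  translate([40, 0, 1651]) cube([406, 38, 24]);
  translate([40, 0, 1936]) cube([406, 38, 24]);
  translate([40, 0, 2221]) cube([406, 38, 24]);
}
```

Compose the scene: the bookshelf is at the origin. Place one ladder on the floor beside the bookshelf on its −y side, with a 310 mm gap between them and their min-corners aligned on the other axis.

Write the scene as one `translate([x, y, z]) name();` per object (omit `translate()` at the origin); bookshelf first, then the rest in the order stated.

bookshelf();
translate([0, -348, 0]) ladder();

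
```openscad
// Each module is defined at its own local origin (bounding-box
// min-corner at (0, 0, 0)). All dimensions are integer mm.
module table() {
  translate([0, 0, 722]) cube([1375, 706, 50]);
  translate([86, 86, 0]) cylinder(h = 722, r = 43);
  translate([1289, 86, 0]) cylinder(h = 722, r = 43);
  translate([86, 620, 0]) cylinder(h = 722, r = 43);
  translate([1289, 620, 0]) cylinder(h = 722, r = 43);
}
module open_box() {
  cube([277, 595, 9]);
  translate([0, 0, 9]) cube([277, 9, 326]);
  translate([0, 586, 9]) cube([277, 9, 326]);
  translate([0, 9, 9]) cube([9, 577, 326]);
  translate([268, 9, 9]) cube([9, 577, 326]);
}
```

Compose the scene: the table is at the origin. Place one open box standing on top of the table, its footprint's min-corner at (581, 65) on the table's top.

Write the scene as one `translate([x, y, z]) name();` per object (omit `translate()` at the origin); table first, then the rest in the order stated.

table();
translate([581, 65, 772]) open_box();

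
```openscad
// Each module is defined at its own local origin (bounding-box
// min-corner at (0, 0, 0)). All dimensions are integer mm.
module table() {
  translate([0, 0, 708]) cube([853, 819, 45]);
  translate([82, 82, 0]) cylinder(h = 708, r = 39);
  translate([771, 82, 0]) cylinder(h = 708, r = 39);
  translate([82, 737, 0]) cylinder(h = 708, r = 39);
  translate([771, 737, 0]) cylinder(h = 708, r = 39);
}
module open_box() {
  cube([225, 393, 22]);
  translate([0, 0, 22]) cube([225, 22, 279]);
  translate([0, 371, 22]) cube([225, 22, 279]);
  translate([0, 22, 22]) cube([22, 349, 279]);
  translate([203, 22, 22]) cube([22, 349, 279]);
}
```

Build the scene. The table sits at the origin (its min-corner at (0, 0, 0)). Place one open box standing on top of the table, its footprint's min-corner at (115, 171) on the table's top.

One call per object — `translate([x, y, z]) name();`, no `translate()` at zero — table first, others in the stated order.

table();
translate([115, 171, 753]) open_box();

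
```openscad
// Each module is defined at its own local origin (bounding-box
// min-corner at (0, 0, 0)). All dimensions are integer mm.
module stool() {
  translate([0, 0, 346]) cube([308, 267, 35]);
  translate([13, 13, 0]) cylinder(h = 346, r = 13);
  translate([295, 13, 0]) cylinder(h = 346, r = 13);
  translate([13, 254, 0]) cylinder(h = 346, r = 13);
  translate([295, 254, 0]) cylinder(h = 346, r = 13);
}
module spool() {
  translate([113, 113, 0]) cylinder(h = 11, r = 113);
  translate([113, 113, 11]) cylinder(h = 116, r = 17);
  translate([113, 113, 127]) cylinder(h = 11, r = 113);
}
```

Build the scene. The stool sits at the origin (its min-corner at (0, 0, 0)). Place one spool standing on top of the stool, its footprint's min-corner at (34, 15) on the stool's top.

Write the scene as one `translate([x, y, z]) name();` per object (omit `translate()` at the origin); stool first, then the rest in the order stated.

stool();
translate([34, 15, 381]) spool();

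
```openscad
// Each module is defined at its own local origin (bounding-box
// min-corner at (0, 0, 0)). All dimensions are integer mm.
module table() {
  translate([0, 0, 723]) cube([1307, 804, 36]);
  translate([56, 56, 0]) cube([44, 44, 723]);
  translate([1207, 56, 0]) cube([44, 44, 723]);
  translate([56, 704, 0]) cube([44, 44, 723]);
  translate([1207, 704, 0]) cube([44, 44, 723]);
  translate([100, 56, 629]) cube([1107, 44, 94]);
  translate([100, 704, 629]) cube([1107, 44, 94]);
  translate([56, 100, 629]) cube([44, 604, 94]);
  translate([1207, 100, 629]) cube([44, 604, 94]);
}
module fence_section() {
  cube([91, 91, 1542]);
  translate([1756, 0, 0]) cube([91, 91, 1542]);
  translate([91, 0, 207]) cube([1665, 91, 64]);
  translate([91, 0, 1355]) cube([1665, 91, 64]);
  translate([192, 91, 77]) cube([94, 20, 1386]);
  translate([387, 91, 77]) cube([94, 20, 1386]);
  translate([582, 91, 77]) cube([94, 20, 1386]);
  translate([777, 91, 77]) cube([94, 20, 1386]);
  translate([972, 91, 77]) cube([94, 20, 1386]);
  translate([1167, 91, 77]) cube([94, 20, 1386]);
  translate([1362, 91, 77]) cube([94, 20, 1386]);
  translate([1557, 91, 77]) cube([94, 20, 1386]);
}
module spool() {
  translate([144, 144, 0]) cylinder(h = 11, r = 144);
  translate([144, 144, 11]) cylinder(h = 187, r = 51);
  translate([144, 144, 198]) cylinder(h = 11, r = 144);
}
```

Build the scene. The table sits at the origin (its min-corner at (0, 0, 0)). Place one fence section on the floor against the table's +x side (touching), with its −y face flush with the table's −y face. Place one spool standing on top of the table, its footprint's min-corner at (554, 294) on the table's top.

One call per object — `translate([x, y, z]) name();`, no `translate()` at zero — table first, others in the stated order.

table();
translate([1307, 0, 0]) fence_section();
translate([554, 294, 759]) spool();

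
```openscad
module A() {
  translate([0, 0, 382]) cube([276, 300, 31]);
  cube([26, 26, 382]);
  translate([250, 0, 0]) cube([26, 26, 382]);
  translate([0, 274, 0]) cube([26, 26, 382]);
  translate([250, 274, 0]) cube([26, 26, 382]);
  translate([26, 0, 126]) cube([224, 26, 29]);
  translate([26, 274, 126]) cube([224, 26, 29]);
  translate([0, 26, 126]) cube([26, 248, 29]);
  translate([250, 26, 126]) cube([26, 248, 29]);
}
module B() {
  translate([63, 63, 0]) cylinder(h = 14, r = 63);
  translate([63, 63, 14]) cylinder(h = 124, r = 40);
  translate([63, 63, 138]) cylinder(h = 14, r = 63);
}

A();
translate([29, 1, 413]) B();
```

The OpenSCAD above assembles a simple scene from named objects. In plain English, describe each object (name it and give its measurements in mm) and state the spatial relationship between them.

A is a four-legged stool. The seat is 276×300 mm, 31 mm thick, top at z = 413 mm. It stands on four square legs, each 26×26 mm in cross-section, from z = 0 to the seat underside, each flush with a corner of the seat. Four stretchers, 26 mm wide and 29 mm tall, connect adjacent legs with their undersides at z = 126 mm, each running between the inner faces of the legs it joins and aligned with the legs' outer faces on the other axis.

B is a spool: two coaxial disc flanges of radius 63 mm and thickness 14 mm, joined by a core cylinder of radius 40 mm and height 124 mm. The lower flange rests on z = 0 and the three cylinders share a vertical axis.

The spool is on top of the stool.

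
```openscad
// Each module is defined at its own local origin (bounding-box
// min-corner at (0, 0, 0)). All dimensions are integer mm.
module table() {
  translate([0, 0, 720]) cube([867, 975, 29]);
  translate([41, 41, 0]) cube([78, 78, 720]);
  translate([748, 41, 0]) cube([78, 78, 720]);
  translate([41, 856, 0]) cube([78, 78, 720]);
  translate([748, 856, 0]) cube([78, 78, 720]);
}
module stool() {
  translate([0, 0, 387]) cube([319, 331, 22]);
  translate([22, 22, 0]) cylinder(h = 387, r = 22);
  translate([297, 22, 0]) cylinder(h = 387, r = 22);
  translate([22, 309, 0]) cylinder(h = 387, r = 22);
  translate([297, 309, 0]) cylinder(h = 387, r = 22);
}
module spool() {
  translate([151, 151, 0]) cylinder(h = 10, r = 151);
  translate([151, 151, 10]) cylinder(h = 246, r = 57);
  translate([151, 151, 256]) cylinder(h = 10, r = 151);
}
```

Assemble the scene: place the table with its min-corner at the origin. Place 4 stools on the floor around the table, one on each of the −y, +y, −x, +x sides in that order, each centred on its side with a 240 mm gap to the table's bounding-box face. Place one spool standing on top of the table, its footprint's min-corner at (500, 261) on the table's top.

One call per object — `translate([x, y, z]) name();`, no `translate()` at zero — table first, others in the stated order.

table();
translate([274, -571, 0]) stool();
translate([274, 1215, 0]) stool();
translate([-559, 322, 0]) stool();
translate([1107, 322, 0]) stool();
translate([500, 261, 749]) spool();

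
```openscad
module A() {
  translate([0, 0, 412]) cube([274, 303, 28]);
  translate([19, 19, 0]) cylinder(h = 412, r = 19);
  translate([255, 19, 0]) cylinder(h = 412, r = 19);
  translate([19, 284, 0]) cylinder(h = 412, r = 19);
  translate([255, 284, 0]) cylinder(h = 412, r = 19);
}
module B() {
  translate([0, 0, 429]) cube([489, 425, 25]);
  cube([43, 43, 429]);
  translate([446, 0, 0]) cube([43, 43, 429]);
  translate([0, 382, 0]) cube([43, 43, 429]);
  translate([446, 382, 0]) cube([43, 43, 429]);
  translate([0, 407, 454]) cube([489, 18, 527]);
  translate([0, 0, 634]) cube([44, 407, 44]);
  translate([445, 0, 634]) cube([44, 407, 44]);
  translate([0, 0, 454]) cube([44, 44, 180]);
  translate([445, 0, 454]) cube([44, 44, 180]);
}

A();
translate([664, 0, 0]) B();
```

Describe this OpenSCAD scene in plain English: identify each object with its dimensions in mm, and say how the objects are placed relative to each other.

A is a four-legged stool. The seat is 274×303 mm, 28 mm thick, top at z = 440 mm. It stands on four round legs, each 38 mm in diameter, from z = 0 to the seat underside, each leg's axis is inset half a diameter from the nearest pair of seat edges (so the leg's bounding box is flush with the corner).

B is a chair. The seat is a 489×425×25 mm slab with its top at z = 454 mm, on four 43×43 mm corner legs (flush with the seat edges, standing on z = 0). A flat backrest 18 mm thick, 527 mm tall, spans the full seat width and rises from the seat top along its +y edge, rear face flush with the rear of the seat. Two armrests of 44×44 mm section run along each side from the seat's front edge to the front of the backrest, top faces 224 mm above the seat top and outer faces flush with the seat's x-edges; a 44×44 mm post under the front of each armrest stands on the seat at the front corner.

The chair is on the floor beside the stool on its +x side.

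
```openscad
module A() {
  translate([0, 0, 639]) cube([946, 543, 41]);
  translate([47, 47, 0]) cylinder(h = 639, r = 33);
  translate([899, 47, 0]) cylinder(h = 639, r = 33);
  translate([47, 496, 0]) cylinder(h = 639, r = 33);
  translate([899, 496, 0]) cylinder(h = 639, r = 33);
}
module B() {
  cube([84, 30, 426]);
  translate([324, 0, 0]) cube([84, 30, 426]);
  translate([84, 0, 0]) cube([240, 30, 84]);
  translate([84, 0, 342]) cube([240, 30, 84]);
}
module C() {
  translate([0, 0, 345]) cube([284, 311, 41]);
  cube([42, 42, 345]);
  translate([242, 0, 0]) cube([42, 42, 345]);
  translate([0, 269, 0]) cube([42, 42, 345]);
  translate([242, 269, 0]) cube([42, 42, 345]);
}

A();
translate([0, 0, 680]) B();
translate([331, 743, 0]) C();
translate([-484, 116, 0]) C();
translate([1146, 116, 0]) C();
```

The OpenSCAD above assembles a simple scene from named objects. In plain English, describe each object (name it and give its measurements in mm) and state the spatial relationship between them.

A is a table with a 946×543 mm rectangular top, 41 mm thick, top surface at z = 680 mm, supported by four round legs of 66 mm diameter, each leg's bounding box inset 14 mm from the nearest pair of top edges, running from the floor.

B is a picture frame with a 240×258 mm rectangular opening (x by z) and a uniform 84 mm border on every side. Frame depth is 30 mm along y. It is built from two vertical stiles running the full outside height and two horizontal rails spanning the gap between the stiles.

C is a four-legged stool. The seat is 284×311 mm, 41 mm thick, top at z = 386 mm. It stands on four square legs, each 42×42 mm in cross-section, from z = 0 to the seat underside, each flush with a corner of the seat.

The picture frame is on top of the table. Three stools sit around the table at the +y, −x, +x sides.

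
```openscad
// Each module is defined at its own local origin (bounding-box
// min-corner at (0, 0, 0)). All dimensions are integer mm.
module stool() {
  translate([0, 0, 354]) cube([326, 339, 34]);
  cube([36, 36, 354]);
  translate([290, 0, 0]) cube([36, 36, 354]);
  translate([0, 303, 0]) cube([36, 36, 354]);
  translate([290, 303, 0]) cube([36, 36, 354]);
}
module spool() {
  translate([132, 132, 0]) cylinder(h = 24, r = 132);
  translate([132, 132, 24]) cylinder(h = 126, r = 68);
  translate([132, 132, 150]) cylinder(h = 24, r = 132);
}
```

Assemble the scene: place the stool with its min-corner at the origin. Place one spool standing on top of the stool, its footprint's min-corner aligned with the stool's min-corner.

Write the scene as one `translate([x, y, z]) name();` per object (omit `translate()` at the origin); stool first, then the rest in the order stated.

stool();
translate([0, 0, 388]) spool();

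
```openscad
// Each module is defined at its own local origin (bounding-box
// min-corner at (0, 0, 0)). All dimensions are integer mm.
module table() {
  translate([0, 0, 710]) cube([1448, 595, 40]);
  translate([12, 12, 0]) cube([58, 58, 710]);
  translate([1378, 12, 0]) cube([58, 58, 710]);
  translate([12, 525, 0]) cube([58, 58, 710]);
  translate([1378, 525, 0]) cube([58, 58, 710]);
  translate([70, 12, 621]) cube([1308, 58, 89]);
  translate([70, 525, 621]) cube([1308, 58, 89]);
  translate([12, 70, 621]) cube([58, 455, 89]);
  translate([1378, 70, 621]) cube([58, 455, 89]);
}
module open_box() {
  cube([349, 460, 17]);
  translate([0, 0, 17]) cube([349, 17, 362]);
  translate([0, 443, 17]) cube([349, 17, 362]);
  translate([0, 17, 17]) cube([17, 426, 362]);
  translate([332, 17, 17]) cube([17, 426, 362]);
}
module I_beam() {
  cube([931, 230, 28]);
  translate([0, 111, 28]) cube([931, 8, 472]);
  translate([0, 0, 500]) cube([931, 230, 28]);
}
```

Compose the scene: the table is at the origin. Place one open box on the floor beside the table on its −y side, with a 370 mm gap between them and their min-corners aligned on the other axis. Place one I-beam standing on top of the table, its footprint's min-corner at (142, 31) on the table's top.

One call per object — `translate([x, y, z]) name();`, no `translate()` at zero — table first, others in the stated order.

table();
translate([0, -830, 0]) open_box();
translate([142, 31, 750]) I_beam();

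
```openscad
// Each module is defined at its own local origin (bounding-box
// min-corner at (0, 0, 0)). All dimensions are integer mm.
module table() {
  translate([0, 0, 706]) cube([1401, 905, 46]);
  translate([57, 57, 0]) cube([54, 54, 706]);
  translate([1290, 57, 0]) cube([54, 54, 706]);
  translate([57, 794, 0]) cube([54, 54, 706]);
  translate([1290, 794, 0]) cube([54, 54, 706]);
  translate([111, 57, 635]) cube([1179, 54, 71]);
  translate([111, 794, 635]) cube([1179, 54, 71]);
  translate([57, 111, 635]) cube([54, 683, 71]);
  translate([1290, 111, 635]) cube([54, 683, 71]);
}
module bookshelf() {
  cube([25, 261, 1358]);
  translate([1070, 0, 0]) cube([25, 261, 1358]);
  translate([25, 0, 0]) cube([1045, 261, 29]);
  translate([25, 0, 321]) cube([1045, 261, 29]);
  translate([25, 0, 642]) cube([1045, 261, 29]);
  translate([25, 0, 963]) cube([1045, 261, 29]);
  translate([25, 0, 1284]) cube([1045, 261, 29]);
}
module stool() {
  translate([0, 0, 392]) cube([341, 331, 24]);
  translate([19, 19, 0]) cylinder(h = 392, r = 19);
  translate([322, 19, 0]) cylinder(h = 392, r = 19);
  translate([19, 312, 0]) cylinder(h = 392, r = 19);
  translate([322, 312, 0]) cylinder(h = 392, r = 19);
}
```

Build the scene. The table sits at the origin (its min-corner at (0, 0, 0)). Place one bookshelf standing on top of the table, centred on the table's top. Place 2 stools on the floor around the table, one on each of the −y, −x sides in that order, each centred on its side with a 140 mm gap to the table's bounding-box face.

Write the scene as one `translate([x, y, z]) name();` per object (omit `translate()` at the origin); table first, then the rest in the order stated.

table();
translate([153, 322, 752]) bookshelf();
translate([530, -471, 0]) stool();
translate([-481, 287, 0]) stool();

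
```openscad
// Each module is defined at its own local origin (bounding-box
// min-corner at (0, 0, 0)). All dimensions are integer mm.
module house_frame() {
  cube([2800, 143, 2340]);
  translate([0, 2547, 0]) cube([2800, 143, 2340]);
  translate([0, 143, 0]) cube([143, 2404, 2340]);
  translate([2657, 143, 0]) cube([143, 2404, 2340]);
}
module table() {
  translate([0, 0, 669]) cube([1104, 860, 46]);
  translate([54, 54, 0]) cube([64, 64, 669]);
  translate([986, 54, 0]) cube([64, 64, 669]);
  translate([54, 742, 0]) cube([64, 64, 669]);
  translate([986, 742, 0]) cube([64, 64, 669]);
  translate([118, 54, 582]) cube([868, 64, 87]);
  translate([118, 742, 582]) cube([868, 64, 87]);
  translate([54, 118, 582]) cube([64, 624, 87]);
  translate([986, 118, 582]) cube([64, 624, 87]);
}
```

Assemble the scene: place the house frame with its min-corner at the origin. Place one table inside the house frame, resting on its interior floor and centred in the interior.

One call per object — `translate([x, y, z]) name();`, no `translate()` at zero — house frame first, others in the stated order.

house_frame();
translate([848, 915, 0]) table();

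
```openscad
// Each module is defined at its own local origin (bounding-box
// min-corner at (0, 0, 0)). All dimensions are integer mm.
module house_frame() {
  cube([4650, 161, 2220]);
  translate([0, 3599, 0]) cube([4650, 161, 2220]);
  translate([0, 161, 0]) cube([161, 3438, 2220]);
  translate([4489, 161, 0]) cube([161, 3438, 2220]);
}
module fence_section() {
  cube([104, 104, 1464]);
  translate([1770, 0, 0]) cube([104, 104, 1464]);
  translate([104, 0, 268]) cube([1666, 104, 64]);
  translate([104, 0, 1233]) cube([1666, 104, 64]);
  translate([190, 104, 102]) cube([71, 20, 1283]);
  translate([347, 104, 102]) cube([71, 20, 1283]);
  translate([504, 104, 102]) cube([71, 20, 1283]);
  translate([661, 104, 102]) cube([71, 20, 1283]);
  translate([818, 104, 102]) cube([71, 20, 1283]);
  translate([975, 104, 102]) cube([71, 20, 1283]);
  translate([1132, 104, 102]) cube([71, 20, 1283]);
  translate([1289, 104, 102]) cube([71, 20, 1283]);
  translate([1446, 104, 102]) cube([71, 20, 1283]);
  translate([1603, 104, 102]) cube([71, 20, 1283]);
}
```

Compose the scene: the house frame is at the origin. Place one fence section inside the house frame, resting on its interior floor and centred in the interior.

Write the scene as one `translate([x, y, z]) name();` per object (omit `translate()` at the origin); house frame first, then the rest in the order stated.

house_frame();
translate([1388, 1818, 0]) fence_section();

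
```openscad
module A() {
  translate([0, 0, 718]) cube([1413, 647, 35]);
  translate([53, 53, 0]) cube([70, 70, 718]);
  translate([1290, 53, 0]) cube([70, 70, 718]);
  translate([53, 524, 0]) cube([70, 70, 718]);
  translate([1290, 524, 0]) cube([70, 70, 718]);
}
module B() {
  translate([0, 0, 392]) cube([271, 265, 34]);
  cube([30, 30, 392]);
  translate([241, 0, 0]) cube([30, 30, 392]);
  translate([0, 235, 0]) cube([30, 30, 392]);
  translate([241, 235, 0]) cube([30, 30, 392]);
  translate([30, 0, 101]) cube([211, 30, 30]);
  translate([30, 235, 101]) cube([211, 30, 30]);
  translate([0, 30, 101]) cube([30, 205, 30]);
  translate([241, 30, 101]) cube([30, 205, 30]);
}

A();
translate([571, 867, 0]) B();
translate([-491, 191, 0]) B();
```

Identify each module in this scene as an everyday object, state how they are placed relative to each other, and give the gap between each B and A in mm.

A is a table. B is a stool. Two stools sit around the table at the +y, −x sides. The gap between each stool and the table is 220 mm.

Each stool's nearest face is 220 mm from the table's bounding box.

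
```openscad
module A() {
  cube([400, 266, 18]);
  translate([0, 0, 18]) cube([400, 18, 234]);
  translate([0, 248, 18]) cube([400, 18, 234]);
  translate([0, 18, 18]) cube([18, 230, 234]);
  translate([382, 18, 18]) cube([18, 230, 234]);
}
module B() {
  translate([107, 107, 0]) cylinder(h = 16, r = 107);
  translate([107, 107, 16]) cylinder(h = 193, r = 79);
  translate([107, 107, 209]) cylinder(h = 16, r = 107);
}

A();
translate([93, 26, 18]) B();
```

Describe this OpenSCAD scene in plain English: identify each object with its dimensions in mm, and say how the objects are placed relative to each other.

A is an open storage box with external size 400×266×252 mm and wall thickness 18 mm (the base is also 18 mm thick). The base covers the whole footprint; the four walls stand on the base, with the y-facing walls full-width and the x-facing walls fitting between their inner faces.

B is a spool: two coaxial disc flanges of radius 107 mm and thickness 16 mm, joined by a core cylinder of radius 79 mm and height 193 mm. The lower flange rests on z = 0 and the three cylinders share a vertical axis.

The spool sits inside the open box, centred.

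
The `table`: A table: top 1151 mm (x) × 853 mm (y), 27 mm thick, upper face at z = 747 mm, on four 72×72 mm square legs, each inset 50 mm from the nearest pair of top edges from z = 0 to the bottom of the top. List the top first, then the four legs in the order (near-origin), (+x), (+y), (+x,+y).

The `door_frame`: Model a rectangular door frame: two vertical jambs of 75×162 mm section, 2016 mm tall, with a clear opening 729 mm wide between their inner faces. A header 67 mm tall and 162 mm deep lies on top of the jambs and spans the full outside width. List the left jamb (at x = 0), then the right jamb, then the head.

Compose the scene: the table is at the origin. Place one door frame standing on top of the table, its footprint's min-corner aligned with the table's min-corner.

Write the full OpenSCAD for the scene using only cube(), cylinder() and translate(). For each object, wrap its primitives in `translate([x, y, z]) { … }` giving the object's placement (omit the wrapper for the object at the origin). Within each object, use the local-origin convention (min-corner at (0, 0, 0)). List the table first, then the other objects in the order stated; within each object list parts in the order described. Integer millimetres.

translate([0, 0, 720]) cube([1151, 853, 27]);
translate([50, 50, 0]) cube([72, 72, 720]);
translate([1029, 50, 0]) cube([72, 72, 720]);
translate([50, 731, 0]) cube([72, 72, 720]);
translate([1029, 731, 0]) cube([72, 72, 720]);
translate([0, 0, 747]) {
  cube([75, 162, 2016]);
  translate([804, 0, 0]) cube([75, 162, 2016]);
  translate([0, 0, 2016]) cube([879, 162, 67]);
}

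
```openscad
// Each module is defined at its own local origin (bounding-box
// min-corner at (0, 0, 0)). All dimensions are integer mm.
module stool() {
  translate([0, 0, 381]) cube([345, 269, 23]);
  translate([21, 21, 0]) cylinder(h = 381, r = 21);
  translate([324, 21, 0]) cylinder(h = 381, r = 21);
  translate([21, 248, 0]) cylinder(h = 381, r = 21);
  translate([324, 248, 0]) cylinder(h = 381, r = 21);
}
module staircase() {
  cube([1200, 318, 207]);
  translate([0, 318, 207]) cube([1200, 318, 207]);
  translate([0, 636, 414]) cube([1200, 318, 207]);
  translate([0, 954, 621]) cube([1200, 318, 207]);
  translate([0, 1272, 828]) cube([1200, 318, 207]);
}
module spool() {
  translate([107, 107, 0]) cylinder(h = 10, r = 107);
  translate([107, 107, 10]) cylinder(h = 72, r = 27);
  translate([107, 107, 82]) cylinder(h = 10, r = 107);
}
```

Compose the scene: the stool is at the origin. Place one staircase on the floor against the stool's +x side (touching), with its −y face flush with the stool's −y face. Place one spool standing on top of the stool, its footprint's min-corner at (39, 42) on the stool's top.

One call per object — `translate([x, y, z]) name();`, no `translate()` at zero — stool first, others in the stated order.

stool();
translate([345, 0, 0]) staircase();
translate([39, 42, 404]) spool();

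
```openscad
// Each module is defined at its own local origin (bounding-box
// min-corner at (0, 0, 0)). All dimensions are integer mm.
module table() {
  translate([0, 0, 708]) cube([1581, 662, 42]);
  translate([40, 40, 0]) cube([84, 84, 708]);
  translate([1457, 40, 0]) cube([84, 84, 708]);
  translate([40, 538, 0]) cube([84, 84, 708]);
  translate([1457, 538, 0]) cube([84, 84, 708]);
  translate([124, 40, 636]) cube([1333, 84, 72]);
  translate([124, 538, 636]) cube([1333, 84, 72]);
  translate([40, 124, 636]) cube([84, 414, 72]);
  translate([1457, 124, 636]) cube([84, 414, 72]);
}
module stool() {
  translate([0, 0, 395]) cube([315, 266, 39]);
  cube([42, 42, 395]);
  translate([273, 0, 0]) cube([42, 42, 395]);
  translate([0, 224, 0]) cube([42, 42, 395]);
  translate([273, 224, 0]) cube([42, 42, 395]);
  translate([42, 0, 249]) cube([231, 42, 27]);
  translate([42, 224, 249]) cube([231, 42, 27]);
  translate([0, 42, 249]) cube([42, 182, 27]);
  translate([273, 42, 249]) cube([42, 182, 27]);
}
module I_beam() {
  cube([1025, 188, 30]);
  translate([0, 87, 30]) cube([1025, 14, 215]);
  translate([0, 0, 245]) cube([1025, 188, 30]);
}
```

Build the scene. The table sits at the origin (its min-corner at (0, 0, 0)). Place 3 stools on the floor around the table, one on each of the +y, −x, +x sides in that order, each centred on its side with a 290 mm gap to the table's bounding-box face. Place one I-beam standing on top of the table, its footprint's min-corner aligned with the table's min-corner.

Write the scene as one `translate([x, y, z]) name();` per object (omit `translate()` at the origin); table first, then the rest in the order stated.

table();
translate([633, 952, 0]) stool();
translate([-605, 198, 0]) stool();
translate([1871, 198, 0]) stool();
translate([0, 0, 750]) I_beam();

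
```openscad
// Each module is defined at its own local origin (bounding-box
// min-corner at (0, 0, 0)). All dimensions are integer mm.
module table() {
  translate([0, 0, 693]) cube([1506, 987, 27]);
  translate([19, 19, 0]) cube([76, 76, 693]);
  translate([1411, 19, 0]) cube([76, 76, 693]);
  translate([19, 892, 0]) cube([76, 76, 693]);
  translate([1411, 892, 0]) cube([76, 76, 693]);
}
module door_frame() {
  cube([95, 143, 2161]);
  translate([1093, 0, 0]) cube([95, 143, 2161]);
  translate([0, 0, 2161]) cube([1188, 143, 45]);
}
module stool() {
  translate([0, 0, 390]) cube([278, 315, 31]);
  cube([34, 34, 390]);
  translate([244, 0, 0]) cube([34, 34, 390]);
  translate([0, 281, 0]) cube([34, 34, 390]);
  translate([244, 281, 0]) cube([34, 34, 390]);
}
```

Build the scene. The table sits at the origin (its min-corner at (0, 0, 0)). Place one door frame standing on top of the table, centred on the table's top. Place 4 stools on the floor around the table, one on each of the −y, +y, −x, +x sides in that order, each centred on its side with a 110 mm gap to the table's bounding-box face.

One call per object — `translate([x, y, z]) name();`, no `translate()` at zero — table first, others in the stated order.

table();
translate([159, 422, 720]) door_frame();
translate([614, -425, 0]) stool();
translate([614, 1097, 0]) stool();
translate([-388, 336, 0]) stool();
translate([1616, 336, 0]) stool();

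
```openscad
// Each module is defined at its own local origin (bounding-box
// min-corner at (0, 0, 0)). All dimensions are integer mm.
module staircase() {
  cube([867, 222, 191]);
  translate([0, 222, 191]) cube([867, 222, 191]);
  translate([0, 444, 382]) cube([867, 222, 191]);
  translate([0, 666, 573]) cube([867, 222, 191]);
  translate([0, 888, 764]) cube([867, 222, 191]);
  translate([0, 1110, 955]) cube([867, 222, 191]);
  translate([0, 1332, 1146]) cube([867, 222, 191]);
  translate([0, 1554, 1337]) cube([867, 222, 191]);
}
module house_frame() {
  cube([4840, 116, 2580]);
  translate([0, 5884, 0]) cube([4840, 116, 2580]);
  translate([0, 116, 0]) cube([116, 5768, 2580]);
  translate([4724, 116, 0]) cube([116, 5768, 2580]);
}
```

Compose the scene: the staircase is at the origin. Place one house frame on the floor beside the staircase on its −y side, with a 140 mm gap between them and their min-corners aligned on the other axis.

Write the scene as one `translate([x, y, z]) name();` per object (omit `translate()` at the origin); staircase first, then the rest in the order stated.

staircase();
translate([0, -6140, 0]) house_frame();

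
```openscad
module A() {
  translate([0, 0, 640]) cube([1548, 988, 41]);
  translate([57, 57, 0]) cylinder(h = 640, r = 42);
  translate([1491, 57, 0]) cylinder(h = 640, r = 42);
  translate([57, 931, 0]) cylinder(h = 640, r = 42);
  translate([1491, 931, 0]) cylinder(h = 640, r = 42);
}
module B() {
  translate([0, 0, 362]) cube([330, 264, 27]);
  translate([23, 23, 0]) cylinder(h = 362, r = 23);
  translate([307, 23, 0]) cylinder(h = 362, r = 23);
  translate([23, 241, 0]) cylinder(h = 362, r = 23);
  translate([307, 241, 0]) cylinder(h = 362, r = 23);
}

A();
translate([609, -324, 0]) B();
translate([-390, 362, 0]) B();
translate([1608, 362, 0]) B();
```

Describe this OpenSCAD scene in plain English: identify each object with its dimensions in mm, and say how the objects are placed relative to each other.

A is a table with a 1548×988 mm rectangular top, 41 mm thick, top surface at z = 681 mm, supported by four round legs of 84 mm diameter, each leg's bounding box inset 15 mm from the nearest pair of top edges, running from the floor.

B is a four-legged stool. The seat is a 330×264×27 mm slab whose top surface is at z = 389 mm; four round legs, each 46 mm in diameter, run from the floor (z = 0) to the underside of the seat, each leg's axis is inset half a diameter from the nearest pair of seat edges (so the leg's bounding box is flush with the corner).

Three stools sit around the table at the −y, −x, +x sides.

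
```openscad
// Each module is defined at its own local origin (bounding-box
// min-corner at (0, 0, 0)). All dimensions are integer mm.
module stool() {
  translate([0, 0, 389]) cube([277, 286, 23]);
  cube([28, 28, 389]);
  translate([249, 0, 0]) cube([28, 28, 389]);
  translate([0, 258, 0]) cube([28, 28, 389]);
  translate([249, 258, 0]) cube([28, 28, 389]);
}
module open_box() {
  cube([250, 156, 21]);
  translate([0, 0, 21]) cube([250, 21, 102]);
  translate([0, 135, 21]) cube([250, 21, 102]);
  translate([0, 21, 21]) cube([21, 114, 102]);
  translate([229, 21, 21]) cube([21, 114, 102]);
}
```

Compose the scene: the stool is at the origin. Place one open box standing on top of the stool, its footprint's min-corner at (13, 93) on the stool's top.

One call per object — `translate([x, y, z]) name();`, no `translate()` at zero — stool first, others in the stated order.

stool();
translate([13, 93, 412]) open_box();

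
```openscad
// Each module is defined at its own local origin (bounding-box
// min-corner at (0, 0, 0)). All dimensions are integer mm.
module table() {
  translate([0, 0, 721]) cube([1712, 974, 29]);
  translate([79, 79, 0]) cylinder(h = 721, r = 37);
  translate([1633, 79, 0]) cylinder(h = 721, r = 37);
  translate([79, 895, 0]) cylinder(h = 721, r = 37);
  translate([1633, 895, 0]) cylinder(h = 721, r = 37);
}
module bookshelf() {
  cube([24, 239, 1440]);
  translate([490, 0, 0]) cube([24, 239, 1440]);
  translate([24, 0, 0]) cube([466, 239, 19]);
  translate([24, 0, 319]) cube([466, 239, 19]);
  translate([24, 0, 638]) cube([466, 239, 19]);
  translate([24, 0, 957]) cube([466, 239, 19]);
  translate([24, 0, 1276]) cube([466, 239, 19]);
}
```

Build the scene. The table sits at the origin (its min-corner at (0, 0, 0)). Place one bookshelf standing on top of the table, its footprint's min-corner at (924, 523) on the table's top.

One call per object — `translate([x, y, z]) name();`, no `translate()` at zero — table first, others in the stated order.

table();
translate([924, 523, 750]) bookshelf();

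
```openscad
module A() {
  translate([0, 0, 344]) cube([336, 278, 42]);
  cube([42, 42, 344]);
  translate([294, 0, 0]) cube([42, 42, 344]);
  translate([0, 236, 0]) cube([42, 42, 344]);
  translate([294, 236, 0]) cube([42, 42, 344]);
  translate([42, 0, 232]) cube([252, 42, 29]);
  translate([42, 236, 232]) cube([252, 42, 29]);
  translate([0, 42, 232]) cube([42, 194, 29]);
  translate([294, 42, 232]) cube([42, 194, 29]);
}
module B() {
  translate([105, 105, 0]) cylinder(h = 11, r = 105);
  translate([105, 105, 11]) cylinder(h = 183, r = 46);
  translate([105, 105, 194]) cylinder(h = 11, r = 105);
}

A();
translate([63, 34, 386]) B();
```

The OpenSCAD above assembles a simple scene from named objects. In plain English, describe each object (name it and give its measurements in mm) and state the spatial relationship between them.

A is a four-legged stool. The seat is a 336×278×42 mm slab whose top surface is at z = 386 mm; four square legs, each 42×42 mm in cross-section, run from the floor (z = 0) to the underside of the seat, each flush with a corner of the seat. Four stretchers, 42 mm wide and 29 mm tall, connect adjacent legs with their undersides at z = 232 mm, each running between the inner faces of the legs it joins and aligned with the legs' outer faces on the other axis.

B is a spool: two coaxial disc flanges of radius 105 mm and thickness 11 mm, joined by a core cylinder of radius 46 mm and height 183 mm. The lower flange rests on z = 0 and the three cylinders share a vertical axis.

The spool is on top of the stool, centred.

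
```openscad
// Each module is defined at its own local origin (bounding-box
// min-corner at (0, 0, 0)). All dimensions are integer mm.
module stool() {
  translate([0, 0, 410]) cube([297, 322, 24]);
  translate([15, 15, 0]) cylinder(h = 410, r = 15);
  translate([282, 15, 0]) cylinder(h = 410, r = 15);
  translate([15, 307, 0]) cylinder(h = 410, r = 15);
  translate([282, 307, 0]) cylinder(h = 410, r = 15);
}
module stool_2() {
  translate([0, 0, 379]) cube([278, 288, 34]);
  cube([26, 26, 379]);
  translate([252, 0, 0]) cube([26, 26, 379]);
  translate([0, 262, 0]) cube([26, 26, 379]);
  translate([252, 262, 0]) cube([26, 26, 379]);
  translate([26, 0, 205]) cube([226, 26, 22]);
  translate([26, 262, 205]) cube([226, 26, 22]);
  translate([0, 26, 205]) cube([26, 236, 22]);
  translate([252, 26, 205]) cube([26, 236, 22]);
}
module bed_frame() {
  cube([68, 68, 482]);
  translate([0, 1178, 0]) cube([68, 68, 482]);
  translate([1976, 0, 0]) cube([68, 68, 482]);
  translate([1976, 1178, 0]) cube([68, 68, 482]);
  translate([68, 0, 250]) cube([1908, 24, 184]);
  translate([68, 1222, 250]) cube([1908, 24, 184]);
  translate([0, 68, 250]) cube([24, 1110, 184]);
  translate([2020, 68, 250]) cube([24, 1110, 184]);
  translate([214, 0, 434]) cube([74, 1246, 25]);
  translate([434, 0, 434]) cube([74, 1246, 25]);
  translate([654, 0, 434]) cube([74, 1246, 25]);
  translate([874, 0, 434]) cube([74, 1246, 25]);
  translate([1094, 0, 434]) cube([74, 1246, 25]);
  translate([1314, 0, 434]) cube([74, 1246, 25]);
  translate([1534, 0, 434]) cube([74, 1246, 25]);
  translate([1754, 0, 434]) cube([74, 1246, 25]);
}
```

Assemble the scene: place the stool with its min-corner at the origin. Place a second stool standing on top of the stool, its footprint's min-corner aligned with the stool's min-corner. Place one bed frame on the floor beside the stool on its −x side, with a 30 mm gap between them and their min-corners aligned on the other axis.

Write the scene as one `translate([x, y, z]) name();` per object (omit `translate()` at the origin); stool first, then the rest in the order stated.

stool();
translate([0, 0, 434]) stool_2();
translate([-2074, 0, 0]) bed_frame();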